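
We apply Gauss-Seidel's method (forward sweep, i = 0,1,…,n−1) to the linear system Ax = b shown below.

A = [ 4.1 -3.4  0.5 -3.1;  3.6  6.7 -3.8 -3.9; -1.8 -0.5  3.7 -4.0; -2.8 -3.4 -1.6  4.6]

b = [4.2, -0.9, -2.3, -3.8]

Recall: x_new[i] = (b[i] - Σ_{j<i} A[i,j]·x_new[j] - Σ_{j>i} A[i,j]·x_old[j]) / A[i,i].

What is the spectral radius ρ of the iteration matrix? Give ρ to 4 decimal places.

Write A = D+L+U with D = diag(4.1, 6.7, 3.7, 4.6).
Gauss-Seidel: T = -(D+L)⁻¹U, row 0 first, T[0,1] = -(-3.4)/(4.1) = +0.8293; later rows by forward substitution.
  T[0,:] = [+0.0000  +0.8293  -0.1220  +0.7561]
  T[1,:] = [+0.0000  -0.4456  +0.6327  +0.1758]
  T[2,:] = [+0.0000  +0.3432  +0.0262  +1.4727]
  T[3,:] = [+0.0000  +0.2948  +0.4025  +1.1024]
|eigenvalues of T|: 1.6233, 0.6445, 0.2958, 0.0000.
ρ = 1.6233; 1.6233 > 1, so it fails to converge.

1.6233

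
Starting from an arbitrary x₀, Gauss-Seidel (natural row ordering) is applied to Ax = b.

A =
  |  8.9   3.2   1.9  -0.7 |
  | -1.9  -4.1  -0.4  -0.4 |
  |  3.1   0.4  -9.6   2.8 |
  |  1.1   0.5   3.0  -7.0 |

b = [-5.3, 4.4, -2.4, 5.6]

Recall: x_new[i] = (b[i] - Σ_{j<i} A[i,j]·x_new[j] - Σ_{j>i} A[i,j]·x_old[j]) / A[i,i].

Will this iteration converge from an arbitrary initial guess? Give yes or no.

yes

A = D + L + U where D = diag(8.9, -4.1, -9.6, -7).
T_GS = -(D+L)⁻¹U: row 0 first, T[0,2] = -(1.9)/(8.9) = -0.2135; later rows by forward substitution.
  T[0,:] = [+0.0000, -0.3596, -0.2135, +0.0787]
  T[1,:] = [+0.0000, +0.1666, +0.0014, -0.1340]
  T[2,:] = [+0.0000, -0.1092, -0.0689, +0.3115]
  T[3,:] = [+0.0000, -0.0914, -0.0630, +0.1363]
|λ(T)| sorted: 0.2243, 0.0847, 0.0847, 0.0000.
ρ(T) = max|λ| = 0.2243; 0.2243 < 1 ⇒ converges.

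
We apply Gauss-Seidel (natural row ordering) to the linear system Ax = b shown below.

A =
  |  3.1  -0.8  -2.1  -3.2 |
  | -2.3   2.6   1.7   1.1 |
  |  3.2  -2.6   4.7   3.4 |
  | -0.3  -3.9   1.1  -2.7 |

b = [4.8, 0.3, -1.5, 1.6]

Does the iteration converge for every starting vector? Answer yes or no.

no

Write A = D+L+U with D = diag(3.1, 2.6, 4.7, -2.7).
Gauss-Seidel: T = -(D+L)⁻¹U, row 0 first, T[0,3] = -(-3.2)/(3.1) = +1.0323; later rows by forward substitution.
  T[0,:] = [+0.0000  +0.2581  +0.6774  +1.0323]
  T[1,:] = [+0.0000  +0.2283  -0.0546  +0.4901]
  T[2,:] = [+0.0000  -0.0494  -0.4914  -1.1551]
  T[3,:] = [+0.0000  -0.3786  -0.1966  -1.2932]
eigenvalue magnitudes: 1.4348, 0.0972, 0.0972, 0.0000.
ρ(T) = max|λ| = 1.4348; 1.4348 > 1, so it fails to converge.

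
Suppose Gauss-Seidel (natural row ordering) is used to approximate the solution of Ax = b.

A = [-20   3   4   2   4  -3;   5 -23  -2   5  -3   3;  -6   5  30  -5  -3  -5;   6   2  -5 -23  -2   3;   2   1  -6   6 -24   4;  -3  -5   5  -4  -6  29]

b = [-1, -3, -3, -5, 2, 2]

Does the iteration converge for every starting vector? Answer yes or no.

Let D = diag(-20, -23, 30, -23, -24, 29); L, U the strict triangles.
Gauss-Seidel: T = -(D+L)⁻¹U, row 0 first, T[0,1] = -(3)/(-20) = +0.1500; later rows by forward substitution.
  T[0,:] = [+0.0000  +0.1500  +0.2000  +0.1000  +0.2000  -0.1500]
  T[1,:] = [+0.0000  +0.0326  -0.0435  +0.2391  -0.0870  +0.0978]
  T[2,:] = [+0.0000  +0.0246  +0.0472  +0.1468  +0.1545  +0.1204]
  T[3,:] = [+0.0000  +0.0366  +0.0381  +0.0150  -0.0759  +0.0736]
  T[4,:] = [+0.0000  +0.0169  +0.0126  -0.0147  -0.0446  +0.1466]
  T[5,:] = [+0.0000  +0.0254  +0.0129  +0.0253  -0.0406  +0.0211]
|roots of det(T-λI)|: 0.1541, 0.0803, 0.0803, 0.0573, 0.0573, 0.0000.
spectral radius ρ = 0.1541; 0.1541 < 1: convergent.

yes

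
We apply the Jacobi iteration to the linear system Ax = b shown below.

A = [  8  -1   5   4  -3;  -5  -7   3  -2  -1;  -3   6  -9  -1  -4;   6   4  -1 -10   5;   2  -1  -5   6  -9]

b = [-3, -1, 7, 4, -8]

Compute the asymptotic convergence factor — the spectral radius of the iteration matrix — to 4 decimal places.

1.1983

Let D = diag(8, -7, -9, -10, -9); L, U the strict triangles.
T_J = -D⁻¹(L+U): T[2,3] = -(-1)/(-9) = -0.1111; T[2,2] = 0.
  T[0,:] = [+0.0000  +0.1250  -0.6250  -0.5000  +0.3750]
  T[1,:] = [-0.7143  +0.0000  +0.4286  -0.2857  -0.1429]
  T[2,:] = [-0.3333  +0.6667  +0.0000  -0.1111  -0.4444]
  T[3,:] = [+0.6000  +0.4000  -0.1000  +0.0000  +0.5000]
  T[4,:] = [+0.2222  -0.1111  -0.5556  +0.6667  +0.0000]
eigenvalue magnitudes: 1.1983, 0.8015, 0.8015, 0.7386, 0.2991.
ρ = 1.1983; 1.1983 > 1 ⇒ diverges.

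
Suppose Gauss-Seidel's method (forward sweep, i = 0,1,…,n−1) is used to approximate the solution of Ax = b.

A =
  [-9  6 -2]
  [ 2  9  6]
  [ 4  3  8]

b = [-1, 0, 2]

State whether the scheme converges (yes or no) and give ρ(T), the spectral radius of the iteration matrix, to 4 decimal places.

Split A = D + L + U, D = diag(-9, 9, 8).
T_GS = -(D+L)⁻¹U: row 0 first, T[0,2] = -(-2)/(-9) = -0.2222; later rows by forward substitution.
  T[0,:] = [+0.0000, +0.6667, -0.2222]
  T[1,:] = [+0.0000, -0.1481, -0.6173]
  T[2,:] = [+0.0000, -0.2778, +0.3426]
moduli |λ_i(T)| = 0.5785, 0.3841, 0.0000.
ρ = 0.5785; 0.5785 < 1 ⇒ converges.

yes, ρ = 0.5785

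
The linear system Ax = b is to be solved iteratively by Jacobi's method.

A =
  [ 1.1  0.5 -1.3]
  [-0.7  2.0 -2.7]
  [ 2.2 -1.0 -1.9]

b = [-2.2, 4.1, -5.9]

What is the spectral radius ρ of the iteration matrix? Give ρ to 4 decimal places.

Diagonal D = diag(1.1, 2, -1.9); L, U strict lower/upper.
T_J = -D⁻¹(L+U): T[2,1] = -(-1)/(-1.9) = -0.5263; T[2,2] = 0.
  T[0,:] = [+0.0000  -0.4545  +1.1818]
  T[1,:] = [+0.3500  +0.0000  +1.3500]
  T[2,:] = [+1.1579  -0.5263  +0.0000]
|eigenvalues of T|: 1.1445, 0.9006, 0.9006.
spectral radius ρ = 1.1445; 1.1445 > 1: divergent.

1.1445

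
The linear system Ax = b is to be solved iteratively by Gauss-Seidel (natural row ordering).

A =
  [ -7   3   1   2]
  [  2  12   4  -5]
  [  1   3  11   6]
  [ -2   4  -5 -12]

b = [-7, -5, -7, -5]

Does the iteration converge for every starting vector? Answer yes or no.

yes

Write A = D+L+U with D = diag(-7, 12, 11, -12).
GS T = -(D+L)⁻¹U: row 0 first, T[0,3] = -(2)/(-7) = +0.2857; later rows by forward substitution.
  T[0,:] = [+0.0000  +0.4286  +0.1429  +0.2857]
  T[1,:] = [+0.0000  -0.0714  -0.3571  +0.3690]
  T[2,:] = [+0.0000  -0.0195  +0.0844  -0.6721]
  T[3,:] = [+0.0000  -0.0871  -0.1780  +0.3554]
eigenvalue magnitudes: 0.5070, 0.2437, 0.1051, 0.0000.
ρ = 0.5070; 0.5070 < 1: convergent.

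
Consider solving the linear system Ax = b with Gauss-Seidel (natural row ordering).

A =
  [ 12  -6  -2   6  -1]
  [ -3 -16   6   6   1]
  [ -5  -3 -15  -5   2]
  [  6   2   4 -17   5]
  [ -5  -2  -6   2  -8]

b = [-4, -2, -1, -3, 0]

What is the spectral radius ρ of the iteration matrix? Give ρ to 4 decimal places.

A = D + L + U where D = diag(12, -16, -15, -17, -8).
T_GS = -(D+L)⁻¹U: row 0 first, T[0,4] = -(-1)/(12) = +0.0833; later rows by forward substitution.
  T[0,:] = [+0.0000 +0.5000 +0.1667 -0.5000 +0.0833]
  T[1,:] = [+0.0000 -0.0938 +0.3438 +0.4688 +0.0469]
  T[2,:] = [+0.0000 -0.1479 -0.1243 -0.2604 +0.0962]
  T[3,:] = [+0.0000 +0.1306 +0.0700 -0.1826 +0.3517]
  T[4,:] = [+0.0000 -0.1455 -0.0794 +0.3450 -0.0480]
eigenvalue magnitudes: 0.6015, 0.2866, 0.2866, 0.2325, 0.0000.
spectral radius ρ = 0.6015; 0.6015 < 1 ⇒ converges.

0.6015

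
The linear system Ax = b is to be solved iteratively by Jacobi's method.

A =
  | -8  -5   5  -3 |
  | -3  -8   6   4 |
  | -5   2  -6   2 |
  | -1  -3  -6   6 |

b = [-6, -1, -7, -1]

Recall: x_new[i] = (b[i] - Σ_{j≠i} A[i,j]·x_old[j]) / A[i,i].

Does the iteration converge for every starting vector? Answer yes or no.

Write A = D+L+U with D = diag(-8, -8, -6, 6).
T_J = -D⁻¹(L+U): T[0,1] = -(-5)/(-8) = -0.6250; T[0,0] = 0.
  T[0,:] = [+0.0000, -0.6250, +0.6250, -0.3750]
  T[1,:] = [-0.3750, +0.0000, +0.7500, +0.5000]
  T[2,:] = [-0.8333, +0.3333, +0.0000, +0.3333]
  T[3,:] = [+0.1667, +0.5000, +1.0000, +0.0000]
|eigenvalues of T|: 1.2450, 0.8300, 0.8300, 0.5182.
ρ = 1.2450; 1.2450 > 1: divergent.

no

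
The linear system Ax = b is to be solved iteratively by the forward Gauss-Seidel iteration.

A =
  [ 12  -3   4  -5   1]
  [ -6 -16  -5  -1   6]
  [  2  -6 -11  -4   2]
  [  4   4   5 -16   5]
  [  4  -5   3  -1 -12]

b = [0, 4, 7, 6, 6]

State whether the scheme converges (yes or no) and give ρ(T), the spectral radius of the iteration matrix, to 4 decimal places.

yes, ρ = 0.5135

A = D + L + U where D = diag(12, -16, -11, -16, -12).
GS T = -(D+L)⁻¹U: row 0 first, T[0,3] = -(-5)/(12) = +0.4167; later rows by forward substitution.
  T[0,:] = [+0.0000, +0.2500, -0.3333, +0.4167, -0.0833]
  T[1,:] = [+0.0000, -0.0938, -0.1875, -0.2188, +0.4062]
  T[2,:] = [+0.0000, +0.0966, +0.0417, -0.1686, -0.0549]
  T[3,:] = [+0.0000, +0.0692, -0.1172, -0.0032, +0.3761]
  T[4,:] = [+0.0000, +0.1408, -0.0128, +0.1882, -0.2421]
|λ(T)| sorted: 0.5135, 0.2733, 0.1452, 0.1452, 0.0000.
ρ(T) = max|λ| = 0.5135; 0.5135 < 1: convergent.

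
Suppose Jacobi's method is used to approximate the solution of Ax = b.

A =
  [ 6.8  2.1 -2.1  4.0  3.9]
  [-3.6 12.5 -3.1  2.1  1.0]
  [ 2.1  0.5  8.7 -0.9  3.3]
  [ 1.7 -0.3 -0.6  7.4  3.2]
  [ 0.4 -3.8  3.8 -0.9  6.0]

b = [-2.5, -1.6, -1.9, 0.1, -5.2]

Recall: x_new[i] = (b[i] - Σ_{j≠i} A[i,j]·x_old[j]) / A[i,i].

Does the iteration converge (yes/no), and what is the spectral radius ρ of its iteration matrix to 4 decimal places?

yes, ρ = 0.6816

Let D = diag(6.8, 12.5, 8.7, 7.4, 6); L, U the strict triangles.
T_J = -D⁻¹(L+U): T[1,0] = -(-3.6)/(12.5) = +0.2880; T[1,1] = 0.
  T[0,:] = [+0.0000, -0.3088, +0.3088, -0.5882, -0.5735]
  T[1,:] = [+0.2880, +0.0000, +0.2480, -0.1680, -0.0800]
  T[2,:] = [-0.2414, -0.0575, +0.0000, +0.1034, -0.3793]
  T[3,:] = [-0.2297, +0.0405, +0.0811, +0.0000, -0.4324]
  T[4,:] = [-0.0667, +0.6333, -0.6333, +0.1500, +0.0000]
|roots of det(T-λI)|: 0.6816, 0.5209, 0.5209, 0.3789, 0.1062.
ρ(T) = max|λ| = 0.6816; 0.6816 < 1: convergent.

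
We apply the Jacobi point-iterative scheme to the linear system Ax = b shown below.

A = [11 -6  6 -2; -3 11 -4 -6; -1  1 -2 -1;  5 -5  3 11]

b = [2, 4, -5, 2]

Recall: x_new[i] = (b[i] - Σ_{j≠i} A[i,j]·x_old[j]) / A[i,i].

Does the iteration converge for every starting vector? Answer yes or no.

Write A = D+L+U with D = diag(11, 11, -2, 11).
Jacobi: T = -D⁻¹(L+U), T[2,1] = -(1)/(-2) = +0.5000; T[2,2] = 0.
  T[0,:] = [+0.0000 +0.5455 -0.5455 +0.1818]
  T[1,:] = [+0.2727 +0.0000 +0.3636 +0.5455]
  T[2,:] = [-0.5000 +0.5000 +0.0000 -0.5000]
  T[3,:] = [-0.4545 +0.4545 -0.2727 +0.0000]
|roots of det(T-λI)|: 1.1935, 0.4836, 0.4836, 0.3311.
ρ = 1.1935; 1.1935 > 1, so it fails to converge.

no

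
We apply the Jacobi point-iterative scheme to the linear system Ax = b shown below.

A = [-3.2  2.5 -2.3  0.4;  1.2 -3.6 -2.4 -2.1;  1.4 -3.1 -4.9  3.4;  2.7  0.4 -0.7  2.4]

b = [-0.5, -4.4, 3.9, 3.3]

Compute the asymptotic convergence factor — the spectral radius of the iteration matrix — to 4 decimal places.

Let D = diag(-3.2, -3.6, -4.9, 2.4); L, U the strict triangles.
Jacobi T = -D⁻¹(L+U): T[3,2] = -(-0.7)/(2.4) = +0.2917; T[3,3] = 0.
  T[0,:] = [+0.0000  +0.7812  -0.7188  +0.1250]
  T[1,:] = [+0.3333  +0.0000  -0.6667  -0.5833]
  T[2,:] = [+0.2857  -0.6327  +0.0000  +0.6939]
  T[3,:] = [-1.1250  -0.1667  +0.2917  +0.0000]
moduli |λ_i(T)| = 1.3862, 0.8990, 0.8990, 0.6405.
ρ(T) = max|λ| = 1.3862; 1.3862 > 1: divergent.

1.3862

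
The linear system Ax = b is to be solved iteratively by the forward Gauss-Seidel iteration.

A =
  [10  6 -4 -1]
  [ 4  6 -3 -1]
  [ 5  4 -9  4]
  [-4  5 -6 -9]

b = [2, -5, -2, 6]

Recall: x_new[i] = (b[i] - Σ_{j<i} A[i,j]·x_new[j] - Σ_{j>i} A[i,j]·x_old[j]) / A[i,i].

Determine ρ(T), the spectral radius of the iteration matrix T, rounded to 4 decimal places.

Diagonal D = diag(10, 6, -9, -9); L, U strict lower/upper.
Gauss-Seidel: T = -(D+L)⁻¹U, row 0 first, T[0,3] = -(-1)/(10) = +0.1000; later rows by forward substitution.
  T[0,:] = [+0.0000 -0.6000 +0.4000 +0.1000]
  T[1,:] = [+0.0000 +0.4000 +0.2333 +0.1000]
  T[2,:] = [+0.0000 -0.1556 +0.3259 +0.5444]
  T[3,:] = [+0.0000 +0.5926 -0.2654 -0.3519]
moduli |λ_i(T)| = 0.5655, 0.3237, 0.3237, 0.0000.
spectral radius ρ = 0.5655; 0.5655 < 1 ⇒ converges.

0.5655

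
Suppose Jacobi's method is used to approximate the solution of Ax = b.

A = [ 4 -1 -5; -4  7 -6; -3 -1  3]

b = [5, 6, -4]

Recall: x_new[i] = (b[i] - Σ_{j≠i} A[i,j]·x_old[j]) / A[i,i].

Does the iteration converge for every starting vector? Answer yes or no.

no

Let D = diag(4, 7, 3); L, U the strict triangles.
T_J = -D⁻¹(L+U): T[2,1] = -(-1)/(3) = +0.3333; T[2,2] = 0.
  T[0,:] = [+0.0000, +0.2500, +1.2500]
  T[1,:] = [+0.5714, +0.0000, +0.8571]
  T[2,:] = [+1.0000, +0.3333, +0.0000]
moduli |λ_i(T)| = 1.4137, 1.1307, 0.2830.
ρ = 1.4137; 1.4137 > 1: divergent.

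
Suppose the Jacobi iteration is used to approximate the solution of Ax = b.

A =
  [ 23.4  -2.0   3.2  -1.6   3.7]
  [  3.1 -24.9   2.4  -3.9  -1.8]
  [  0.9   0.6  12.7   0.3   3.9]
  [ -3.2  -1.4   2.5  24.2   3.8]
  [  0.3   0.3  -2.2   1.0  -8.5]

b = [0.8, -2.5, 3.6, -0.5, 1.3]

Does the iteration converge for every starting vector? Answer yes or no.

Diagonal D = diag(23.4, -24.9, 12.7, 24.2, -8.5); L, U strict lower/upper.
Jacobi: T = -D⁻¹(L+U), T[2,0] = -(0.9)/(12.7) = -0.0709; T[2,2] = 0.
  T[0,:] = [+0.0000, +0.0855, -0.1368, +0.0684, -0.1581]
  T[1,:] = [+0.1245, +0.0000, +0.0964, -0.1566, -0.0723]
  T[2,:] = [-0.0709, -0.0472, +0.0000, -0.0236, -0.3071]
  T[3,:] = [+0.1322, +0.0579, -0.1033, +0.0000, -0.1570]
  T[4,:] = [+0.0353, +0.0353, -0.2588, +0.1176, +0.0000]
|eigenvalues of T|: 0.2725, 0.1685, 0.1685, 0.1198, 0.0669.
spectral radius ρ = 0.2725; 0.2725 < 1 ⇒ converges.

yes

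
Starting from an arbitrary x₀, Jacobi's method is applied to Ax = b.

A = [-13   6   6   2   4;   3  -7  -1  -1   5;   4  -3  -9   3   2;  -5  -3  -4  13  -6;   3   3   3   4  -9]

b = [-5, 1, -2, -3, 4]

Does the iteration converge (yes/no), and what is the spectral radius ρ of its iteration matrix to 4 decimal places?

A = D + L + U where D = diag(-13, -7, -9, 13, -9).
T_J = -D⁻¹(L+U): T[2,3] = -(3)/(-9) = +0.3333; T[2,2] = 0.
  T[0,:] = [+0.0000, +0.4615, +0.4615, +0.1538, +0.3077]
  T[1,:] = [+0.4286, +0.0000, -0.1429, -0.1429, +0.7143]
  T[2,:] = [+0.4444, -0.3333, +0.0000, +0.3333, +0.2222]
  T[3,:] = [+0.3846, +0.2308, +0.3077, +0.0000, +0.4615]
  T[4,:] = [+0.3333, +0.3333, +0.3333, +0.4444, +0.0000]
|λ(T)| sorted: 1.1851, 0.8476, 0.4187, 0.2606, 0.1794.
ρ = 1.1851; 1.1851 > 1, so it fails to converge.

no, ρ = 1.1851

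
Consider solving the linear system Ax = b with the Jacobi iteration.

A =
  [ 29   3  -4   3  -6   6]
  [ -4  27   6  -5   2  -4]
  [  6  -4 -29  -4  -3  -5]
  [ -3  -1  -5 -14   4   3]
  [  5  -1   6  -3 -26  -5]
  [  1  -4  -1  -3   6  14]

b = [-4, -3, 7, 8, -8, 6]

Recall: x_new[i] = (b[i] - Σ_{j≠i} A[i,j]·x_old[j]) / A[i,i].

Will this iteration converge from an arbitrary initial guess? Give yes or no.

yes

Diagonal D = diag(29, 27, -29, -14, -26, 14); L, U strict lower/upper.
T_J = -D⁻¹(L+U): T[4,0] = -(5)/(-26) = +0.1923; T[4,4] = 0.
  T[0,:] = [+0.0000 -0.1034 +0.1379 -0.1034 +0.2069 -0.2069]
  T[1,:] = [+0.1481 +0.0000 -0.2222 +0.1852 -0.0741 +0.1481]
  T[2,:] = [+0.2069 -0.1379 +0.0000 -0.1379 -0.1034 -0.1724]
  T[3,:] = [-0.2143 -0.0714 -0.3571 +0.0000 +0.2857 +0.2143]
  T[4,:] = [+0.1923 -0.0385 +0.2308 -0.1154 +0.0000 -0.1923]
  T[5,:] = [-0.0714 +0.2857 +0.0714 +0.2143 -0.4286 +0.0000]
|λ(T)| sorted: 0.6516, 0.2796, 0.2654, 0.2654, 0.0942, 0.0871.
spectral radius ρ = 0.6516; 0.6516 < 1 ⇒ converges.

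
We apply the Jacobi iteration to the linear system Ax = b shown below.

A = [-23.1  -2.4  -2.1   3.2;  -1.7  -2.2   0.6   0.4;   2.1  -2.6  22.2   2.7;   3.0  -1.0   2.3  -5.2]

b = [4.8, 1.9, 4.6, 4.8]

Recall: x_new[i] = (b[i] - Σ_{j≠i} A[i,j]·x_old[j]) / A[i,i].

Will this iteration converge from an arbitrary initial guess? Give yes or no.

Diagonal D = diag(-23.1, -2.2, 22.2, -5.2); L, U strict lower/upper.
Jacobi T = -D⁻¹(L+U): T[1,2] = -(0.6)/(-2.2) = +0.2727; T[1,1] = 0.
  T[0,:] = [+0.0000 -0.1039 -0.0909 +0.1385]
  T[1,:] = [-0.7727 +0.0000 +0.2727 +0.1818]
  T[2,:] = [-0.0946 +0.1171 +0.0000 -0.1216]
  T[3,:] = [+0.5769 -0.1923 +0.4423 +0.0000]
moduli |λ_i(T)| = 0.4447, 0.2820, 0.2820, 0.0145.
spectral radius ρ = 0.4447; 0.4447 < 1 ⇒ converges.

yes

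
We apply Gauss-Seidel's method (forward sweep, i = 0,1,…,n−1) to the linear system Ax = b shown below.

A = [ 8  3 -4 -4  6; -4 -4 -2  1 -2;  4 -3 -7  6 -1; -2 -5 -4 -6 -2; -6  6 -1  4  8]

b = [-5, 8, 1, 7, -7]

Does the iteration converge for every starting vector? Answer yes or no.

Write A = D+L+U with D = diag(8, -4, -7, -6, 8).
GS T = -(D+L)⁻¹U: row 0 first, T[0,2] = -(-4)/(8) = +0.5000; later rows by forward substitution.
  T[0,:] = [+0.0000 -0.3750 +0.5000 +0.5000 -0.7500]
  T[1,:] = [+0.0000 +0.3750 -1.0000 -0.2500 +0.2500]
  T[2,:] = [+0.0000 -0.3750 +0.7143 +1.2500 -0.6786]
  T[3,:] = [+0.0000 +0.0625 +0.1905 -0.7917 +0.1607]
  T[4,:] = [+0.0000 -0.6406 +1.1190 +1.1146 -0.9152]
|roots of det(T-λI)|: 1.1477, 0.6254, 0.2890, 0.1937, 0.0000.
spectral radius ρ = 1.1477; 1.1477 > 1, so it fails to converge.

no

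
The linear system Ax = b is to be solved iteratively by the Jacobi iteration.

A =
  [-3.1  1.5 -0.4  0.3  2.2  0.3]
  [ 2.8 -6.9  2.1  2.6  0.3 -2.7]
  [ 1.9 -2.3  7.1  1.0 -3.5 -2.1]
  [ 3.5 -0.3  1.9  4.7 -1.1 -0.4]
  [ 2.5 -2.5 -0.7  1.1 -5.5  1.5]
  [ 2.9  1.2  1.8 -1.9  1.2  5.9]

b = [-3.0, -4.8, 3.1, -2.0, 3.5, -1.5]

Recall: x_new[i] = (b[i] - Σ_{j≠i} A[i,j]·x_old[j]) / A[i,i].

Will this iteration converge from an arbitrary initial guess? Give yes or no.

Write A = D+L+U with D = diag(-3.1, -6.9, 7.1, 4.7, -5.5, 5.9).
T_J = -D⁻¹(L+U): T[3,2] = -(1.9)/(4.7) = -0.4043; T[3,3] = 0.
  T[0,:] = [+0.0000, +0.4839, -0.1290, +0.0968, +0.7097, +0.0968]
  T[1,:] = [+0.4058, +0.0000, +0.3043, +0.3768, +0.0435, -0.3913]
  T[2,:] = [-0.2676, +0.3239, +0.0000, -0.1408, +0.4930, +0.2958]
  T[3,:] = [-0.7447, +0.0638, -0.4043, +0.0000, +0.2340, +0.0851]
  T[4,:] = [+0.4545, -0.4545, -0.1273, +0.2000, +0.0000, +0.2727]
  T[5,:] = [-0.4915, -0.2034, -0.3051, +0.3220, -0.2034, +0.0000]
|eigenvalues of T|: 1.1455, 0.7414, 0.7414, 0.2832, 0.2832, 0.2372.
ρ(T) = max|λ| = 1.1455; 1.1455 > 1 ⇒ diverges.

no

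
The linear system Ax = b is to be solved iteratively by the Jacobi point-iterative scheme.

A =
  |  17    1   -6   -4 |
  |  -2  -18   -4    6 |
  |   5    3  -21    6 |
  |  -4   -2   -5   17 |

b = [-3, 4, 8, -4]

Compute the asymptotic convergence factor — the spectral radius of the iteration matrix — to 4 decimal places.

Let D = diag(17, -18, -21, 17); L, U the strict triangles.
T_J = -D⁻¹(L+U): T[2,3] = -(6)/(-21) = +0.2857; T[2,2] = 0.
  T[0,:] = [+0.0000 -0.0588 +0.3529 +0.2353]
  T[1,:] = [-0.1111 +0.0000 -0.2222 +0.3333]
  T[2,:] = [+0.2381 +0.1429 +0.0000 +0.2857]
  T[3,:] = [+0.2353 +0.1176 +0.2941 +0.0000]
|eigenvalues of T|: 0.5442, 0.2990, 0.2990, 0.0515.
spectral radius ρ = 0.5442; 0.5442 < 1, so it converges for any x₀.

0.5442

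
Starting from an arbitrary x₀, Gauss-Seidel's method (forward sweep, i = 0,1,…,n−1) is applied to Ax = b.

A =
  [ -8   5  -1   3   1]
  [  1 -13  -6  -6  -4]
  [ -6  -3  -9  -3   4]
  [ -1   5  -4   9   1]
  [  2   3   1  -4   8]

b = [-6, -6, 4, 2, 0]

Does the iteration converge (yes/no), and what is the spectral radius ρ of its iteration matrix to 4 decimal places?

yes, ρ = 0.9083

A = D + L + U where D = diag(-8, -13, -9, 9, 8).
Gauss-Seidel: T = -(D+L)⁻¹U, row 0 first, T[0,2] = -(-1)/(-8) = -0.1250; later rows by forward substitution.
  T[0,:] = [+0.0000, +0.6250, -0.1250, +0.3750, +0.1250]
  T[1,:] = [+0.0000, +0.0481, -0.4712, -0.4327, -0.2981]
  T[2,:] = [+0.0000, -0.4327, +0.2404, -0.4391, +0.4605]
  T[3,:] = [+0.0000, -0.1496, +0.3547, +0.0869, +0.2730]
  T[4,:] = [+0.0000, -0.1950, +0.3552, +0.1668, +0.1595]
moduli |λ_i(T)| = 0.9083, 0.1624, 0.1624, 0.1115, 0.0000.
spectral radius ρ = 0.9083; 0.9083 < 1: convergent.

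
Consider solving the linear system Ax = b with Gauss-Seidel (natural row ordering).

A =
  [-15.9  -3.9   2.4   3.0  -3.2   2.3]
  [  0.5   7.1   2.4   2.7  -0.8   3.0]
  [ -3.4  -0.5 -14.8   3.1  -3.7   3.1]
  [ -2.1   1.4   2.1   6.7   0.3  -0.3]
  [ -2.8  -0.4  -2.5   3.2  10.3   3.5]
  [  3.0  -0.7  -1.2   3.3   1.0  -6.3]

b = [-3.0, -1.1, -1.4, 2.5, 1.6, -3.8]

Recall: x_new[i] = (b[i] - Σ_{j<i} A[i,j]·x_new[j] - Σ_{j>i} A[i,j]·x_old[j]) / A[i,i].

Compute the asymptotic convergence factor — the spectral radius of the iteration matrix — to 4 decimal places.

0.6099

Split A = D + L + U, D = diag(-15.9, 7.1, -14.8, 6.7, 10.3, -6.3).
GS T = -(D+L)⁻¹U: row 0 first, T[0,5] = -(2.3)/(-15.9) = +0.1447; later rows by forward substitution.
  T[0,:] = [+0.0000 -0.2453 +0.1509 +0.1887 -0.2013 +0.1447]
  T[1,:] = [+0.0000 +0.0173 -0.3487 -0.3936 +0.1268 -0.4327]
  T[2,:] = [+0.0000 +0.0558 -0.0229 +0.1794 -0.2081 +0.1908]
  T[3,:] = [+0.0000 -0.0980 +0.1273 +0.0851 -0.0692 +0.1207]
  T[4,:] = [+0.0000 -0.0220 -0.0176 +0.0531 -0.0788 -0.3085]
  T[5,:] = [+0.0000 -0.1842 +0.1789 +0.1524 -0.1190 +0.0949]
|eigenvalues of T|: 0.6099, 0.2749, 0.1636, 0.1636, 0.0280, 0.0000.
ρ(T) = max|λ| = 0.6099; 0.6099 < 1: convergent.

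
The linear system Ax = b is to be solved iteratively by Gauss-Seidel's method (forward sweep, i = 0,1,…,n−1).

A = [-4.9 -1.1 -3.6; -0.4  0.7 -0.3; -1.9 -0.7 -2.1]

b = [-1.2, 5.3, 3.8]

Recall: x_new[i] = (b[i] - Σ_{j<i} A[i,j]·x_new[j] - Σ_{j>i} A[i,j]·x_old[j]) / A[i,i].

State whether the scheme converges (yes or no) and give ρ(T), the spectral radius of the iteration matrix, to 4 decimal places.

yes, ρ = 0.6645

Split A = D + L + U, D = diag(-4.9, 0.7, -2.1).
GS T = -(D+L)⁻¹U: row 0 first, T[0,1] = -(-1.1)/(-4.9) = -0.2245; later rows by forward substitution.
  T[0,:] = [+0.0000 -0.2245 -0.7347]
  T[1,:] = [+0.0000 -0.1283 +0.0087]
  T[2,:] = [+0.0000 +0.2459 +0.6618]
|λ(T)| sorted: 0.6645, 0.1310, 0.0000.
spectral radius ρ = 0.6645; 0.6645 < 1: convergent.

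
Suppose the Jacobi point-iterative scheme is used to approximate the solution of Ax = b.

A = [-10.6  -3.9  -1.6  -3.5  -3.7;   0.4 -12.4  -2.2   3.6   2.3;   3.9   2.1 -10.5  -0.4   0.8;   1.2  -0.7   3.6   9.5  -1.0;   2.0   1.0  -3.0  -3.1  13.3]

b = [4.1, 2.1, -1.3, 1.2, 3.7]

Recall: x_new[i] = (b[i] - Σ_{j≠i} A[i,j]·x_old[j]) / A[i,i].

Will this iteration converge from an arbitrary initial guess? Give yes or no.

Let D = diag(-10.6, -12.4, -10.5, 9.5, 13.3); L, U the strict triangles.
T_J = -D⁻¹(L+U): T[1,0] = -(0.4)/(-12.4) = +0.0323; T[1,1] = 0.
  T[0,:] = [+0.0000 -0.3679 -0.1509 -0.3302 -0.3491]
  T[1,:] = [+0.0323 +0.0000 -0.1774 +0.2903 +0.1855]
  T[2,:] = [+0.3714 +0.2000 +0.0000 -0.0381 +0.0762]
  T[3,:] = [-0.1263 +0.0737 -0.3789 +0.0000 +0.1053]
  T[4,:] = [-0.1504 -0.0752 +0.2256 +0.2331 +0.0000]
eigenvalue magnitudes: 0.5203, 0.3738, 0.3738, 0.2878, 0.0545.
ρ(T) = max|λ| = 0.5203; 0.5203 < 1 ⇒ converges.

yes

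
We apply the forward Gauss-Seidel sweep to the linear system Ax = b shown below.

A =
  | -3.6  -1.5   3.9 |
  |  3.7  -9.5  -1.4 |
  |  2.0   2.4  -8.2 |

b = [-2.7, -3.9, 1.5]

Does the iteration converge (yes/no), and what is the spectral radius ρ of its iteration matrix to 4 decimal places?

Diagonal D = diag(-3.6, -9.5, -8.2); L, U strict lower/upper.
GS T = -(D+L)⁻¹U: row 0 first, T[0,2] = -(3.9)/(-3.6) = +1.0833; later rows by forward substitution.
  T[0,:] = [+0.0000 -0.4167 +1.0833]
  T[1,:] = [+0.0000 -0.1623 +0.2746]
  T[2,:] = [+0.0000 -0.1491 +0.3446]
|eigenvalues of T|: 0.2437, 0.0614, 0.0000.
spectral radius ρ = 0.2437; 0.2437 < 1 ⇒ converges.

yes, ρ = 0.2437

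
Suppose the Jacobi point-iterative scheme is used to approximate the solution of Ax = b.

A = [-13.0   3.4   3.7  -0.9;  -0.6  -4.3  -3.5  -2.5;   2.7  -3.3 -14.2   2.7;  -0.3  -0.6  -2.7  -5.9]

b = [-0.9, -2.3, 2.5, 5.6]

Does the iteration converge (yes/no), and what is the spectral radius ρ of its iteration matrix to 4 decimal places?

Write A = D+L+U with D = diag(-13, -4.3, -14.2, -5.9).
T_J = -D⁻¹(L+U): T[2,0] = -(2.7)/(-14.2) = +0.1901; T[2,2] = 0.
  T[0,:] = [+0.0000  +0.2615  +0.2846  -0.0692]
  T[1,:] = [-0.1395  +0.0000  -0.8140  -0.5814]
  T[2,:] = [+0.1901  -0.2324  +0.0000  +0.1901]
  T[3,:] = [-0.0508  -0.1017  -0.4576  +0.0000]
|eigenvalues of T|: 0.5680, 0.2695, 0.2695, 0.1696.
ρ = 0.5680; 0.5680 < 1 ⇒ converges.

yes, ρ = 0.5680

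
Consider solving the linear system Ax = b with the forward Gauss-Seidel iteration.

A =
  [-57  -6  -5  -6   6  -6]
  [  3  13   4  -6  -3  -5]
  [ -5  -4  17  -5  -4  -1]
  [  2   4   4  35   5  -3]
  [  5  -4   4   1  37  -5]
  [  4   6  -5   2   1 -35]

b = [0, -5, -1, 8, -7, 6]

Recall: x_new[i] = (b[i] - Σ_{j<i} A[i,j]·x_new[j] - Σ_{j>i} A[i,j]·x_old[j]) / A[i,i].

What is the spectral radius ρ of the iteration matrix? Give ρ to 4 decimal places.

0.3003

Let D = diag(-57, 13, 17, 35, 37, -35); L, U the strict triangles.
GS T = -(D+L)⁻¹U: row 0 first, T[0,1] = -(-6)/(-57) = -0.1053; later rows by forward substitution.
  T[0,:] = [+0.0000 -0.1053 -0.0877 -0.1053 +0.1053 -0.1053]
  T[1,:] = [+0.0000 +0.0243 -0.2874 +0.4858 +0.2065 +0.4089]
  T[2,:] = [+0.0000 -0.0252 -0.0934 +0.3775 +0.3148 +0.1241]
  T[3,:] = [+0.0000 +0.0061 +0.0485 -0.0926 -0.2085 +0.0308]
  T[4,:] = [+0.0000 +0.0194 -0.0104 +0.0284 -0.0203 +0.1793]
  T[5,:] = [+0.0000 -0.0034 -0.0435 +0.0128 -0.0100 +0.0472]
|eigenvalues of T|: 0.3003, 0.1565, 0.1565, 0.0738, 0.0387, 0.0000.
spectral radius ρ = 0.3003; 0.3003 < 1 ⇒ converges.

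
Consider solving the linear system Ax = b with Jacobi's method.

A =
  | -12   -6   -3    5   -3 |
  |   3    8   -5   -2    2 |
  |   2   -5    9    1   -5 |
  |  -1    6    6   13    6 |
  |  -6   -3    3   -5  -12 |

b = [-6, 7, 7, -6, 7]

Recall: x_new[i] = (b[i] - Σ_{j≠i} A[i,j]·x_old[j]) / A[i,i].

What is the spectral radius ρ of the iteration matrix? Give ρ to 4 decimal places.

Write A = D+L+U with D = diag(-12, 8, 9, 13, -12).
T_J = -D⁻¹(L+U): T[1,3] = -(-2)/(8) = +0.2500; T[1,1] = 0.
  T[0,:] = [+0.0000, -0.5000, -0.2500, +0.4167, -0.2500]
  T[1,:] = [-0.3750, +0.0000, +0.6250, +0.2500, -0.2500]
  T[2,:] = [-0.2222, +0.5556, +0.0000, -0.1111, +0.5556]
  T[3,:] = [+0.0769, -0.4615, -0.4615, +0.0000, -0.4615]
  T[4,:] = [-0.5000, -0.2500, +0.2500, -0.4167, +0.0000]
|roots of det(T-λI)|: 1.1286, 0.9088, 0.4076, 0.4076, 0.3156.
ρ = 1.1286; 1.1286 > 1: divergent.

1.1286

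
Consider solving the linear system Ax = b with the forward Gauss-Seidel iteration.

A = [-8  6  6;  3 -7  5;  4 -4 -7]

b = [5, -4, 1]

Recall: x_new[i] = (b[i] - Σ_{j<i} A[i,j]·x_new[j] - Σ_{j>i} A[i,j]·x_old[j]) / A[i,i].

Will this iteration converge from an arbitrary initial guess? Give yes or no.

Let D = diag(-8, -7, -7); L, U the strict triangles.
T_GS = -(D+L)⁻¹U: row 0 first, T[0,2] = -(6)/(-8) = +0.7500; later rows by forward substitution.
  T[0,:] = [+0.0000 +0.7500 +0.7500]
  T[1,:] = [+0.0000 +0.3214 +1.0357]
  T[2,:] = [+0.0000 +0.2449 -0.1633]
|roots of det(T-λI)|: 0.6380, 0.4798, 0.0000.
ρ = 0.6380; 0.6380 < 1 ⇒ converges.

yes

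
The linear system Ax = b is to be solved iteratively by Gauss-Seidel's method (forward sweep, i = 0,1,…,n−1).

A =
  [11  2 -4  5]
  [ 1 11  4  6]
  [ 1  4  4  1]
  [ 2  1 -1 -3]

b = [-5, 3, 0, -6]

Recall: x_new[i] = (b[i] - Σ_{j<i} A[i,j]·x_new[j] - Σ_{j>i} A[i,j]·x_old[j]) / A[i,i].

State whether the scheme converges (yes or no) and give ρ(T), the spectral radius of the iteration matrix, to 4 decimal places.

Diagonal D = diag(11, 11, 4, -3); L, U strict lower/upper.
T_GS = -(D+L)⁻¹U: row 0 first, T[0,3] = -(5)/(11) = -0.4545; later rows by forward substitution.
  T[0,:] = [+0.0000  -0.1818  +0.3636  -0.4545]
  T[1,:] = [+0.0000  +0.0165  -0.3967  -0.5041]
  T[2,:] = [+0.0000  +0.0289  +0.3058  +0.3678]
  T[3,:] = [+0.0000  -0.1253  +0.0083  -0.5937]
|eigenvalues of T|: 0.6611, 0.3409, 0.0489, 0.0000.
ρ = 0.6611; 0.6611 < 1 ⇒ converges.

yes, ρ = 0.6611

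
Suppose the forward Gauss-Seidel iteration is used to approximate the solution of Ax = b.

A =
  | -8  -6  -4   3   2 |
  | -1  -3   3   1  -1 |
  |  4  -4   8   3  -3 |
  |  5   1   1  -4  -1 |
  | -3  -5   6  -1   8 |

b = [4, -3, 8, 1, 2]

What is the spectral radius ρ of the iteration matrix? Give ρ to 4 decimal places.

1.5982

Split A = D + L + U, D = diag(-8, -3, 8, -4, 8).
Gauss-Seidel: T = -(D+L)⁻¹U, row 0 first, T[0,3] = -(3)/(-8) = +0.3750; later rows by forward substitution.
  T[0,:] = [+0.0000  -0.7500  -0.5000  +0.3750  +0.2500]
  T[1,:] = [+0.0000  +0.2500  +1.1667  +0.2083  -0.4167]
  T[2,:] = [+0.0000  +0.5000  +0.8333  -0.4583  +0.0417]
  T[3,:] = [+0.0000  -0.7500  -0.1250  +0.4063  -0.0312]
  T[4,:] = [+0.0000  -0.5937  -0.0990  +0.6654  -0.2018]
|roots of det(T-λI)|: 1.5982, 0.4186, 0.4186, 0.0941, 0.0000.
spectral radius ρ = 1.5982; 1.5982 > 1, so it fails to converge.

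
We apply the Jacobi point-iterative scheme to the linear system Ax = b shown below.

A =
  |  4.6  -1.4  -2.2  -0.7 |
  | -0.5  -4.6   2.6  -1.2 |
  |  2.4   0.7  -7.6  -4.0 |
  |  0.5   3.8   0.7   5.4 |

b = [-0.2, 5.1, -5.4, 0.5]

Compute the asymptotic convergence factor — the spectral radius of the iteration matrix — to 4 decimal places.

Let D = diag(4.6, -4.6, -7.6, 5.4); L, U the strict triangles.
T_J = -D⁻¹(L+U): T[1,0] = -(-0.5)/(-4.6) = -0.1087; T[1,1] = 0.
  T[0,:] = [+0.0000  +0.3043  +0.4783  +0.1522]
  T[1,:] = [-0.1087  +0.0000  +0.5652  -0.2609]
  T[2,:] = [+0.3158  +0.0921  +0.0000  -0.5263]
  T[3,:] = [-0.0926  -0.7037  -0.1296  +0.0000]
|eigenvalues of T|: 0.8326, 0.6513, 0.6513, 0.1422.
ρ = 0.8326; 0.8326 < 1 ⇒ converges.

0.8326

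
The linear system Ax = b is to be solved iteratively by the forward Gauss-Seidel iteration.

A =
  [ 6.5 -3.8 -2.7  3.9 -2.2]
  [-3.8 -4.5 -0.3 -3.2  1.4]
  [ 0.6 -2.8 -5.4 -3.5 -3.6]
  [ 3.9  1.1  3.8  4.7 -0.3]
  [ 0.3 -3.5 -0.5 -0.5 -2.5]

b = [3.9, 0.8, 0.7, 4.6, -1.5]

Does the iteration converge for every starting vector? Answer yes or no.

no

Diagonal D = diag(6.5, -4.5, -5.4, 4.7, -2.5); L, U strict lower/upper.
GS T = -(D+L)⁻¹U: row 0 first, T[0,4] = -(-2.2)/(6.5) = +0.3385; later rows by forward substitution.
  T[0,:] = [+0.0000, +0.5846, +0.4154, -0.6000, +0.3385]
  T[1,:] = [+0.0000, -0.4937, -0.4174, -0.2044, +0.0253]
  T[2,:] = [+0.0000, +0.3209, +0.2626, -0.6088, -0.6422]
  T[3,:] = [+0.0000, -0.6290, -0.4593, +1.0379, +0.2963]
  T[4,:] = [+0.0000, +0.8229, +0.6736, +0.1284, +0.0744]
eigenvalue magnitudes: 1.2157, 0.4431, 0.4431, 0.0008, 0.0000.
spectral radius ρ = 1.2157; 1.2157 > 1 ⇒ diverges.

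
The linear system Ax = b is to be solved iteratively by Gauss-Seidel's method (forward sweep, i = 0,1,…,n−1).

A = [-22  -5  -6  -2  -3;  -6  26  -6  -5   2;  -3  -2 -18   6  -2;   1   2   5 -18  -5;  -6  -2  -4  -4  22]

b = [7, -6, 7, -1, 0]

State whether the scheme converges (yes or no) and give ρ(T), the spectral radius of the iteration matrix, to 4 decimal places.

Let D = diag(-22, 26, -18, -18, 22); L, U the strict triangles.
GS T = -(D+L)⁻¹U: row 0 first, T[0,4] = -(-3)/(-22) = -0.1364; later rows by forward substitution.
  T[0,:] = [+0.0000  -0.2273  -0.2727  -0.0909  -0.1364]
  T[1,:] = [+0.0000  -0.0524  +0.1678  +0.1713  -0.1084]
  T[2,:] = [+0.0000  +0.0437  +0.0268  +0.3294  -0.0763]
  T[3,:] = [+0.0000  -0.0063  +0.0109  +0.1055  -0.3186]
  T[4,:] = [+0.0000  -0.0600  -0.0523  +0.0699  -0.1189]
|eigenvalues of T|: 0.2452, 0.1944, 0.1944, 0.1430, 0.0000.
ρ(T) = max|λ| = 0.2452; 0.2452 < 1: convergent.

yes, ρ = 0.2452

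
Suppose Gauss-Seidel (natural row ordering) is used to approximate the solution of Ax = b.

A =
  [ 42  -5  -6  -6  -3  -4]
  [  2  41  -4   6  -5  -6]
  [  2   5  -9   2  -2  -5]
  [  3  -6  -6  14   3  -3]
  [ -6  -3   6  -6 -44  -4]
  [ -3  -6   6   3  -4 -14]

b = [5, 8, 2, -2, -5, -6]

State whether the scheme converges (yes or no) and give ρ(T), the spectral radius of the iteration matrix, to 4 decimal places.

yes, ρ = 0.3285

Split A = D + L + U, D = diag(42, 41, -9, 14, -44, -14).
T_GS = -(D+L)⁻¹U: row 0 first, T[0,4] = -(-3)/(42) = +0.0714; later rows by forward substitution.
  T[0,:] = [+0.0000  +0.1190  +0.1429  +0.1429  +0.0714  +0.0952]
  T[1,:] = [+0.0000  -0.0058  +0.0906  -0.1533  +0.1185  +0.1417]
  T[2,:] = [+0.0000  +0.0232  +0.0821  +0.1688  -0.1405  -0.4557]
  T[3,:] = [+0.0000  -0.0180  +0.0434  -0.0240  -0.2390  +0.0593]
  T[4,:] = [+0.0000  -0.0102  -0.0204  +0.0173  -0.0044  -0.1838]
  T[5,:] = [+0.0000  -0.0140  -0.0191  +0.0974  -0.1763  -0.2112]
eigenvalue magnitudes: 0.3285, 0.1465, 0.1465, 0.1106, 0.0138, 0.0000.
spectral radius ρ = 0.3285; 0.3285 < 1: convergent.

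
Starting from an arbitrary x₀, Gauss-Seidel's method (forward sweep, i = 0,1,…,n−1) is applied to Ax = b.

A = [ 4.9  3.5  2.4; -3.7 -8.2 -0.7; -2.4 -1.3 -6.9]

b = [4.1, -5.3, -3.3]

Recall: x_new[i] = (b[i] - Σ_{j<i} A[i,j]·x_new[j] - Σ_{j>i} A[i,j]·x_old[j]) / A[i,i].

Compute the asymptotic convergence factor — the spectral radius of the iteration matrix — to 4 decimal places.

Split A = D + L + U, D = diag(4.9, -8.2, -6.9).
GS T = -(D+L)⁻¹U: row 0 first, T[0,1] = -(3.5)/(4.9) = -0.7143; later rows by forward substitution.
  T[0,:] = [+0.0000  -0.7143  -0.4898]
  T[1,:] = [+0.0000  +0.3223  +0.1356]
  T[2,:] = [+0.0000  +0.1877  +0.1448]
eigenvalue magnitudes: 0.4161, 0.0510, 0.0000.
spectral radius ρ = 0.4161; 0.4161 < 1 ⇒ converges.

0.4161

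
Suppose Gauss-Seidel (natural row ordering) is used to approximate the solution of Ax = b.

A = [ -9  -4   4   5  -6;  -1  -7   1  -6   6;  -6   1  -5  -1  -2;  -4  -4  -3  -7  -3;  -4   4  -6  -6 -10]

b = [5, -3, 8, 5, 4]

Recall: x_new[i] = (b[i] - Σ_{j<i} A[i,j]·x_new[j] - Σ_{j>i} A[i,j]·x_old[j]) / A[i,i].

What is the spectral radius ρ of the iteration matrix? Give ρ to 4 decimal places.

Write A = D+L+U with D = diag(-9, -7, -5, -7, -10).
T_GS = -(D+L)⁻¹U: row 0 first, T[0,1] = -(-4)/(-9) = -0.4444; later rows by forward substitution.
  T[0,:] = [+0.0000, -0.4444, +0.4444, +0.5556, -0.6667]
  T[1,:] = [+0.0000, +0.0635, +0.0794, -0.9365, +0.9524]
  T[2,:] = [+0.0000, +0.5460, -0.5175, -1.0540, +0.5905]
  T[3,:] = [+0.0000, -0.0163, -0.0776, +0.6694, -0.8449]
  T[4,:] = [+0.0000, -0.1146, +0.2110, -0.3661, +0.8003]
moduli |λ_i(T)| = 1.4123, 0.5322, 0.1091, 0.0265, 0.0000.
ρ = 1.4123; 1.4123 > 1 ⇒ diverges.

1.4123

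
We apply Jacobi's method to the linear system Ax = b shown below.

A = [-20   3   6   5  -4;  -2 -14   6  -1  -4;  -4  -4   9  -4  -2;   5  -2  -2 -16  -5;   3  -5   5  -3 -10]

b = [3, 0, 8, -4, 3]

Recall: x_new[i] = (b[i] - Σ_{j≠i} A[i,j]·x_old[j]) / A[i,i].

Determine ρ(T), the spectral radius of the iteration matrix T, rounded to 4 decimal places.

Split A = D + L + U, D = diag(-20, -14, 9, -16, -10).
Jacobi: T = -D⁻¹(L+U), T[3,1] = -(-2)/(-16) = -0.1250; T[3,3] = 0.
  T[0,:] = [+0.0000  +0.1500  +0.3000  +0.2500  -0.2000]
  T[1,:] = [-0.1429  +0.0000  +0.4286  -0.0714  -0.2857]
  T[2,:] = [+0.4444  +0.4444  +0.0000  +0.4444  +0.2222]
  T[3,:] = [+0.3125  -0.1250  -0.1250  +0.0000  -0.3125]
  T[4,:] = [+0.3000  -0.5000  +0.5000  -0.3000  +0.0000]
eigenvalue magnitudes: 0.8827, 0.5635, 0.5635, 0.3041, 0.2047.
ρ(T) = max|λ| = 0.8827; 0.8827 < 1: convergent.

0.8827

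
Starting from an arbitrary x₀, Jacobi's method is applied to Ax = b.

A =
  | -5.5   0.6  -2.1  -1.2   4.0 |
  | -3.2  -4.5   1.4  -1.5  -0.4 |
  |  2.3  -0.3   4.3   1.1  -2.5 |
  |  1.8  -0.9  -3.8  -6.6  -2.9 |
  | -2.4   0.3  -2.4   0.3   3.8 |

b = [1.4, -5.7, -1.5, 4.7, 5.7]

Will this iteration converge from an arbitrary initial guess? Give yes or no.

no

Let D = diag(-5.5, -4.5, 4.3, -6.6, 3.8); L, U the strict triangles.
Jacobi: T = -D⁻¹(L+U), T[0,3] = -(-1.2)/(-5.5) = -0.2182; T[0,0] = 0.
  T[0,:] = [+0.0000  +0.1091  -0.3818  -0.2182  +0.7273]
  T[1,:] = [-0.7111  +0.0000  +0.3111  -0.3333  -0.0889]
  T[2,:] = [-0.5349  +0.0698  +0.0000  -0.2558  +0.5814]
  T[3,:] = [+0.2727  -0.1364  -0.5758  +0.0000  -0.4394]
  T[4,:] = [+0.6316  -0.0789  +0.6316  -0.0789  +0.0000]
|eigenvalues of T|: 1.1318, 0.7487, 0.5869, 0.3174, 0.1136.
ρ = 1.1318; 1.1318 > 1 ⇒ diverges.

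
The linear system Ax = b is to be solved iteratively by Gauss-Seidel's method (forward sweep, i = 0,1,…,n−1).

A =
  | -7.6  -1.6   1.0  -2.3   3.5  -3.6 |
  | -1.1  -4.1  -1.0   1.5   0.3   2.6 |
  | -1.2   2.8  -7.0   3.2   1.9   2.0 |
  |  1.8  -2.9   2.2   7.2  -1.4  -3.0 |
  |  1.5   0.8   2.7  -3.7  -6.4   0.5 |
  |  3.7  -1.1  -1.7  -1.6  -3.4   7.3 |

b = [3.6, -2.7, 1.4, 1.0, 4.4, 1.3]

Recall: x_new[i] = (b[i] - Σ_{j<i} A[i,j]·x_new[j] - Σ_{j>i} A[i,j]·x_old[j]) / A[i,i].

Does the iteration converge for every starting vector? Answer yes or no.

yes

Split A = D + L + U, D = diag(-7.6, -4.1, -7, 7.2, -6.4, 7.3).
T_GS = -(D+L)⁻¹U: row 0 first, T[0,3] = -(-2.3)/(-7.6) = -0.3026; later rows by forward substitution.
  T[0,:] = [+0.0000  -0.2105  +0.1316  -0.3026  +0.4605  -0.4737]
  T[1,:] = [+0.0000  +0.0565  -0.2792  +0.4470  -0.0504  +0.7612]
  T[2,:] = [+0.0000  +0.0587  -0.1342  +0.6878  +0.1723  +0.6714]
  T[3,:] = [+0.0000  +0.0575  -0.1043  +0.0455  +0.0064  +0.6365]
  T[4,:] = [+0.0000  -0.0507  -0.0004  +0.2488  +0.1707  -0.0225]
  T[5,:] = [+0.0000  +0.1178  -0.1631  +0.5068  -0.1200  +0.6402]
moduli |λ_i(T)| = 0.8744, 0.3292, 0.2909, 0.0465, 0.0465, 0.0000.
ρ(T) = max|λ| = 0.8744; 0.8744 < 1 ⇒ converges.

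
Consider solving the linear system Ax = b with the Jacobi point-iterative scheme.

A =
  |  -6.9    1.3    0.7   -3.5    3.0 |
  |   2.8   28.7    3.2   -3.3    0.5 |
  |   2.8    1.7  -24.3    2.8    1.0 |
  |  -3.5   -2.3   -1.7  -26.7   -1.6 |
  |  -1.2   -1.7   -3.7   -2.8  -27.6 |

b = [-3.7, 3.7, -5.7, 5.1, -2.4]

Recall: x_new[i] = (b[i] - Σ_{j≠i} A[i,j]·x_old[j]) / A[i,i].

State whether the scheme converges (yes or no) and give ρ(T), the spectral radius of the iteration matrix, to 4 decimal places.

yes, ρ = 0.2529

Write A = D+L+U with D = diag(-6.9, 28.7, -24.3, -26.7, -27.6).
Jacobi T = -D⁻¹(L+U): T[0,1] = -(1.3)/(-6.9) = +0.1884; T[0,0] = 0.
  T[0,:] = [+0.0000, +0.1884, +0.1014, -0.5072, +0.4348]
  T[1,:] = [-0.0976, +0.0000, -0.1115, +0.1150, -0.0174]
  T[2,:] = [+0.1152, +0.0700, +0.0000, +0.1152, +0.0412]
  T[3,:] = [-0.1311, -0.0861, -0.0637, +0.0000, -0.0599]
  T[4,:] = [-0.0435, -0.0616, -0.1341, -0.1014, +0.0000]
|roots of det(T-λI)|: 0.2529, 0.1746, 0.1746, 0.1683, 0.0367.
spectral radius ρ = 0.2529; 0.2529 < 1 ⇒ converges.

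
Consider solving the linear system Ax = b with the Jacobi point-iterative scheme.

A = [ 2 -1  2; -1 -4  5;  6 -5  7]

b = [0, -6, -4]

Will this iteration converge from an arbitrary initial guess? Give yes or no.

no

Write A = D+L+U with D = diag(2, -4, 7).
Jacobi: T = -D⁻¹(L+U), T[2,0] = -(6)/(7) = -0.8571; T[2,2] = 0.
  T[0,:] = [+0.0000 +0.5000 -1.0000]
  T[1,:] = [-0.2500 +0.0000 +1.2500]
  T[2,:] = [-0.8571 +0.7143 +0.0000]
moduli |λ_i(T)| = 1.3730, 1.1460, 0.2270.
ρ(T) = max|λ| = 1.3730; 1.3730 > 1, so it fails to converge.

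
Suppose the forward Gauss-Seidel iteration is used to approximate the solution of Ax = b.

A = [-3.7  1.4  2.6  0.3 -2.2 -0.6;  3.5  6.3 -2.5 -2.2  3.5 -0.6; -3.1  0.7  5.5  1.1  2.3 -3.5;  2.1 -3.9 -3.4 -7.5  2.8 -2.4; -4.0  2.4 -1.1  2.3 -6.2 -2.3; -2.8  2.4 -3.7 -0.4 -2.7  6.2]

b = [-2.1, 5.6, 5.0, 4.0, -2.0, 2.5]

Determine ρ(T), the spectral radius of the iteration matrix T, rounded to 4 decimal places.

Let D = diag(-3.7, 6.3, 5.5, -7.5, -6.2, 6.2); L, U the strict triangles.
GS T = -(D+L)⁻¹U: row 0 first, T[0,2] = -(2.6)/(-3.7) = +0.7027; later rows by forward substitution.
  T[0,:] = [+0.0000 +0.3784 +0.7027 +0.0811 -0.5946 -0.1622]
  T[1,:] = [+0.0000 -0.2102 +0.0064 +0.3042 -0.2252 +0.1853]
  T[2,:] = [+0.0000 +0.2400 +0.3952 -0.1930 -0.7247 +0.5214]
  T[3,:] = [+0.0000 +0.1064 +0.0142 -0.0480 +0.6525 -0.6981]
  T[4,:] = [+0.0000 -0.3286 -0.5157 +0.0819 +0.6670 -0.5461]
  T[5,:] = [+0.0000 +0.2593 +0.3271 -0.1637 -0.2812 -0.1167]
eigenvalue magnitudes: 1.4986, 0.6588, 0.1925, 0.0994, 0.0994, 0.0000.
ρ = 1.4986; 1.4986 > 1: divergent.

1.4986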